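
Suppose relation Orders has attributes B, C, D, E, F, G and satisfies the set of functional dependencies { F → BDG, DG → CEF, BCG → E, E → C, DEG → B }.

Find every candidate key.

{F}⁺: F→BDG adds B, D, G; DG→CEF adds C, E → {B, C, D, E, F, G}.
{D, G}⁺: DG→CEF adds C, E, F; DEG→B adds B → {B, C, D, E, F, G}. Minimal: {G}⁺ = {G}; {D}⁺ = {D} — none reach the full schema.
Any other superkey contains one of these as a subset, so there are no further candidate keys.

{F}; {D, G}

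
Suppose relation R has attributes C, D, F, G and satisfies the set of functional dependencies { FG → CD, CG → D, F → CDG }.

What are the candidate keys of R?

{F}

Attribute F never appears on the right-hand side of any dependency, so F must belong to every candidate key.
{F}⁺ = {C, D, F, G}, which is all of the schema, so {F} is the only candidate key.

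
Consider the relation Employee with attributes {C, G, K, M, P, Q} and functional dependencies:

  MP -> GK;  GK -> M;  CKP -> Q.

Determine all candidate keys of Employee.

CMP; CGKP

Attributes C, P never appear on any right-hand side, so every candidate key must contain {C, P}.
{C, P}⁺ = {C, P}, which is not all of the schema, so we must add further attributes.
{C, M, P}⁺: MP→GK adds G, K; CKP→Q adds Q → {C, G, K, M, P, Q}. Minimal: {M, P}⁺ = {G, K, M, P}; {C, P}⁺ = {C, P}; {C, M}⁺ = {C, M} — none reach the full schema.
{C, G, K, P}⁺: GK→M adds M; CKP→Q adds Q → {C, G, K, M, P, Q}. Minimal: {G, K, P}⁺ = {G, K, M, P}; {C, K, P}⁺ = {C, K, P, Q}; {C, G, P}⁺ = {C, G, P}; … — none reach the full schema.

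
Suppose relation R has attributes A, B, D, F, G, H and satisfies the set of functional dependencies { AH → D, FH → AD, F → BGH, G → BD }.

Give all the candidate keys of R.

{F}

{F}⁺: F→BGH adds B, G, H; G→BD adds D; FH→AD adds A → {A, B, D, F, G, H}.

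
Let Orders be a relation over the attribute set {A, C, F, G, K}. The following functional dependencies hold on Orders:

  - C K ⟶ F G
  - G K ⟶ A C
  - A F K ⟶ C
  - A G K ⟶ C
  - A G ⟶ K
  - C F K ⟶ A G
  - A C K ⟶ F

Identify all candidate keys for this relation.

{A, G}; {C, K}; {G, K}; {A, F, K}

{A, G}⁺: AG→K adds K; GK→AC adds C; ACK→F adds F → {A, C, F, G, K}. Minimal: {G}⁺ = {G}; {A}⁺ = {A} — none reach the full schema.
{C, K}⁺: CK→FG adds F, G; GK→AC adds A → {A, C, F, G, K}. Minimal: {K}⁺ = {K}; {C}⁺ = {C} — none reach the full schema.
{G, K}⁺: GK→AC adds A, C; ACK→F adds F → {A, C, F, G, K}. Minimal: {K}⁺ = {K}; {G}⁺ = {G} — none reach the full schema.
{A, F, K}⁺: AFK→C adds C; CFK→AG adds G → {A, C, F, G, K}. Minimal: {F, K}⁺ = {F, K}; {A, K}⁺ = {A, K}; {A, F}⁺ = {A, F} — none reach the full schema.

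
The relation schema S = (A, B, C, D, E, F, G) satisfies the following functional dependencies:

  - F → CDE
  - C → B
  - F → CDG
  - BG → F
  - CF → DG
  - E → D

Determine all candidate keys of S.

Attribute A never appears on the right-hand side of any dependency, so A must belong to every candidate key.
{A}⁺ = {A}, which is not all of the schema, so we must add further attributes.
{A, F}⁺: F→CDE adds C, D, E; C→B adds B; F→CDG adds G → {A, B, C, D, E, F, G}. Minimal: {F}⁺ = {B, C, D, E, F, G}; {A}⁺ = {A} — none reach the full schema.
{A, B, G}⁺: BG→F adds F; F→CDE adds C, D, E → {A, B, C, D, E, F, G}. Minimal: {B, G}⁺ = {B, C, D, E, F, G}; {A, G}⁺ = {A, G}; {A, B}⁺ = {A, B} — none reach the full schema.
{A, C, G}⁺: C→B adds B; BG→F adds F; CF→DG adds D; F→CDE adds E → {A, B, C, D, E, F, G}. Minimal: {C, G}⁺ = {B, C, D, E, F, G}; {A, G}⁺ = {A, G}; {A, C}⁺ = {A, B, C} — none reach the full schema.
Any other superkey contains one of these as a subset, so there are no further candidate keys.

{A, F}, {A, B, G}, {A, C, G}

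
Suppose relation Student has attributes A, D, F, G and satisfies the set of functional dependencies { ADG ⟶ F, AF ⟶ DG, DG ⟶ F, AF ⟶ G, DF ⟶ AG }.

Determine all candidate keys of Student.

AF, DF, DG

{A, F}⁺: AF→DG adds D, G → {A, D, F, G}. Minimal: {F}⁺ = {F}; {A}⁺ = {A} — none reach the full schema.
{D, F}⁺: DF→AG adds A, G → {A, D, F, G}. Minimal: {F}⁺ = {F}; {D}⁺ = {D} — none reach the full schema.
{D, G}⁺: DG→F adds F; DF→AG adds A → {A, D, F, G}. Minimal: {G}⁺ = {G}; {D}⁺ = {D} — none reach the full schema.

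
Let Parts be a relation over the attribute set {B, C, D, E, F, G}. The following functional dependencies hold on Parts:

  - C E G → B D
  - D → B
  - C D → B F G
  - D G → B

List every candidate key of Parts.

CDE; CEG

Attributes C, E never appear on any right-hand side, so every candidate key must contain {C, E}.
{C, E}⁺ = {C, E}, which is not all of the schema, so we must add further attributes.
{C, D, E}⁺: D→B adds B; CD→BFG adds F, G → {B, C, D, E, F, G}. Minimal: {D, E}⁺ = {B, D, E}; {C, E}⁺ = {C, E}; {C, D}⁺ = {B, C, D, F, G} — none reach the full schema.
{C, E, G}⁺: CEG→BD adds B, D; CD→BFG adds F → {B, C, D, E, F, G}. Minimal: {E, G}⁺ = {E, G}; {C, G}⁺ = {C, G}; {C, E}⁺ = {C, E} — none reach the full schema.
Any other superkey contains one of these as a subset, so there are no further candidate keys.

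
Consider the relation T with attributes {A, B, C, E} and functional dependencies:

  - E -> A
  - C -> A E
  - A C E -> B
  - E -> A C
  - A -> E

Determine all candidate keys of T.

(A), (C), (E)

{A}⁺: A→E adds E; E→AC adds C; ACE→B adds B → {A, B, C, E}.
{C}⁺: C→AE adds A, E; ACE→B adds B → {A, B, C, E}.
{E}⁺: E→A adds A; E→AC adds C; ACE→B adds B → {A, B, C, E}.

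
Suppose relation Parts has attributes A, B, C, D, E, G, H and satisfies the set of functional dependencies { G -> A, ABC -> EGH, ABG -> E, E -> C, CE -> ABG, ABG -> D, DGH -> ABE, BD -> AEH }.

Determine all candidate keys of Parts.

{E}⁺: E→C adds C; CE→ABG adds A, B, G; ABG→D adds D; BD→AEH adds H → {A, B, C, D, E, G, H}.
{B, D}⁺: BD→AEH adds A, E, H; E→C adds C; CE→ABG adds G → {A, B, C, D, E, G, H}. Minimal: {D}⁺ = {D}; {B}⁺ = {B} — none reach the full schema.
{B, G}⁺: G→A adds A; ABG→E adds E; E→C adds C; ABG→D adds D; BD→AEH adds H → {A, B, C, D, E, G, H}. Minimal: {G}⁺ = {A, G}; {B}⁺ = {B} — none reach the full schema.
{A, B, C}⁺: ABC→EGH adds E, G, H; ABG→D adds D → {A, B, C, D, E, G, H}. Minimal: {B, C}⁺ = {B, C}; {A, C}⁺ = {A, C}; {A, B}⁺ = {A, B} — none reach the full schema.
{D, G, H}⁺: G→A adds A; DGH→ABE adds B, E; E→C adds C → {A, B, C, D, E, G, H}. Minimal: {G, H}⁺ = {A, G, H}; {D, H}⁺ = {D, H}; {D, G}⁺ = {A, D, G} — none reach the full schema.

{E}, {B, D}, {B, G}, {A, B, C}, {D, G, H}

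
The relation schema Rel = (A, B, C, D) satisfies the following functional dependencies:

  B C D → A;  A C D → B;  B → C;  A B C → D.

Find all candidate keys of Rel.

(A, B), (B, D), (A, C, D)

{A, B}⁺: B→C adds C; ABC→D adds D → {A, B, C, D}. Minimal: {B}⁺ = {B, C}; {A}⁺ = {A} — none reach the full schema.
{B, D}⁺: B→C adds C; BCD→A adds A → {A, B, C, D}. Minimal: {D}⁺ = {D}; {B}⁺ = {B, C} — none reach the full schema.
{A, C, D}⁺: ACD→B adds B → {A, B, C, D}. Minimal: {C, D}⁺ = {C, D}; {A, D}⁺ = {A, D}; {A, C}⁺ = {A, C} — none reach the full schema.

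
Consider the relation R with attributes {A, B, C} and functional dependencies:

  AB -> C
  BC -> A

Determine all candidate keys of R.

Attribute B never appears on the right-hand side of any dependency, so B must belong to every candidate key.
{B}⁺ = {B}, which is not all of the schema, so we must add further attributes.
{A, B}⁺: AB→C adds C → {A, B, C}.
{B, C}⁺: BC→A adds A → {A, B, C}.
Any other superkey contains one of these as a subset, so there are no further candidate keys.

{A, B}, {B, C}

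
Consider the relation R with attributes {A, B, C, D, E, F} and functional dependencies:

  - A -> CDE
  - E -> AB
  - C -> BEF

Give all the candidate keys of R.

(A), (C), (E)

{A}⁺: A→CDE adds C, D, E; E→AB adds B; C→BEF adds F → {A, B, C, D, E, F}.
{C}⁺: C→BEF adds B, E, F; E→AB adds A; A→CDE adds D → {A, B, C, D, E, F}.
{E}⁺: E→AB adds A, B; A→CDE adds C, D; C→BEF adds F → {A, B, C, D, E, F}.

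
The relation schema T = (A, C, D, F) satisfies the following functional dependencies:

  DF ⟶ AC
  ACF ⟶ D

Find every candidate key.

Attribute F never appears on the right-hand side of any dependency, so F must belong to every candidate key.
{F}⁺ = {F}, which is not all of the schema, so we must add further attributes.
{D, F}⁺: DF→AC adds A, C → {A, C, D, F}. Minimal: {F}⁺ = {F}; {D}⁺ = {D} — none reach the full schema.
{A, C, F}⁺: ACF→D adds D → {A, C, D, F}. Minimal: {C, F}⁺ = {C, F}; {A, F}⁺ = {A, F}; {A, C}⁺ = {A, C} — none reach the full schema.

DF, ACF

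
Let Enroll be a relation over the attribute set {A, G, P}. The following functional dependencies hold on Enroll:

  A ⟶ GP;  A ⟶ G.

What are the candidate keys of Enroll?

(A)

{A}⁺: A→GP adds G, P → {A, G, P}.
No other minimal superkey exists.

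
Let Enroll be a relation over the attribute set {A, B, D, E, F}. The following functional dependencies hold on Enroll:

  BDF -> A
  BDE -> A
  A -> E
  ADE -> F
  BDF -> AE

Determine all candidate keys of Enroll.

{A, B, D}, {B, D, E}, {B, D, F}

Attributes B, D never appear on any right-hand side, so every candidate key must contain {B, D}.
{B, D}⁺ = {B, D}, which is not all of the schema, so we must add further attributes.
{A, B, D}⁺: A→E adds E; ADE→F adds F → {A, B, D, E, F}. Minimal: {B, D}⁺ = {B, D}; {A, D}⁺ = {A, D, E, F}; {A, B}⁺ = {A, B, E} — none reach the full schema.
{B, D, E}⁺: BDE→A adds A; ADE→F adds F → {A, B, D, E, F}. Minimal: {D, E}⁺ = {D, E}; {B, E}⁺ = {B, E}; {B, D}⁺ = {B, D} — none reach the full schema.
{B, D, F}⁺: BDF→A adds A; A→E adds E → {A, B, D, E, F}. Minimal: {D, F}⁺ = {D, F}; {B, F}⁺ = {B, F}; {B, D}⁺ = {B, D} — none reach the full schema.
Any other superkey contains one of these as a subset, so there are no further candidate keys.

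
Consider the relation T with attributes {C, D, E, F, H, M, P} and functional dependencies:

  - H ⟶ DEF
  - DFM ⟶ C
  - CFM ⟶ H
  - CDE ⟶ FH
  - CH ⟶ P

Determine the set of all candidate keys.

Attribute M never appears on the right-hand side of any dependency, so M must belong to every candidate key.
{M}⁺ = {M}, which is not all of the schema, so we must add further attributes.
{H, M}⁺: H→DEF adds D, E, F; DFM→C adds C; CH→P adds P → {C, D, E, F, H, M, P}.
{C, F, M}⁺: CFM→H adds H; CH→P adds P; H→DEF adds D, E → {C, D, E, F, H, M, P}.
{D, F, M}⁺: DFM→C adds C; CFM→H adds H; CH→P adds P; H→DEF adds E → {C, D, E, F, H, M, P}.
{C, D, E, M}⁺: CDE→FH adds F, H; CH→P adds P → {C, D, E, F, H, M, P}.
Any other superkey contains one of these as a subset, so there are no further candidate keys.

HM; CFM; DFM; CDEM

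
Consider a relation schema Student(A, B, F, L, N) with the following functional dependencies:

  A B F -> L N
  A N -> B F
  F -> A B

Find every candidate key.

{F}⁺: F→AB adds A, B; ABF→LN adds L, N → {A, B, F, L, N}.
{A, N}⁺: AN→BF adds B, F; ABF→LN adds L → {A, B, F, L, N}. Minimal: {N}⁺ = {N}; {A}⁺ = {A} — none reach the full schema.

{F}; {A, N}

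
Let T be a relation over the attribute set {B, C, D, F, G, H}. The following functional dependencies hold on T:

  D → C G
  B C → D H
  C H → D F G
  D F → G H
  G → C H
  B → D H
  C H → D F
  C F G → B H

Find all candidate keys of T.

{B}⁺: B→DH adds D, H; D→CG adds C, G; CH→DFG adds F → {B, C, D, F, G, H}.
{D}⁺: D→CG adds C, G; G→CH adds H; CH→DF adds F; CFG→BH adds B → {B, C, D, F, G, H}.
{G}⁺: G→CH adds C, H; CH→DF adds D, F; CFG→BH adds B → {B, C, D, F, G, H}.
{C, H}⁺: CH→DFG adds D, F, G; CFG→BH adds B → {B, C, D, F, G, H}.

{B}; {D}; {G}; {C, H}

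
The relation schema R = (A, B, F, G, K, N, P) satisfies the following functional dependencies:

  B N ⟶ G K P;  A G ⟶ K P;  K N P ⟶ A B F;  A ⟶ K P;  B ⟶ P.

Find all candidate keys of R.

{A, N}, {B, N}, {K, N, P}

Attribute N never appears on the right-hand side of any dependency, so N must belong to every candidate key.
{N}⁺ = {N}, which is not all of the schema, so we must add further attributes.
{A, N}⁺: A→KP adds K, P; KNP→ABF adds B, F; BN→GKP adds G → {A, B, F, G, K, N, P}. Minimal: {N}⁺ = {N}; {A}⁺ = {A, K, P} — none reach the full schema.
{B, N}⁺: BN→GKP adds G, K, P; KNP→ABF adds A, F → {A, B, F, G, K, N, P}. Minimal: {N}⁺ = {N}; {B}⁺ = {B, P} — none reach the full schema.
{K, N, P}⁺: KNP→ABF adds A, B, F; BN→GKP adds G → {A, B, F, G, K, N, P}. Minimal: {N, P}⁺ = {N, P}; {K, P}⁺ = {K, P}; {K, N}⁺ = {K, N} — none reach the full schema.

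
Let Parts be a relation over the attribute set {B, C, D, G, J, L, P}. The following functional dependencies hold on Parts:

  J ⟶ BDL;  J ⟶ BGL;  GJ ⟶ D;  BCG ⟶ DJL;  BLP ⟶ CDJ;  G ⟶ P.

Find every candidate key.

{J}⁺: J→BDL adds B, D, L; J→BGL adds G; G→P adds P; BLP→CDJ adds C → {B, C, D, G, J, L, P}.
{B, C, G}⁺: BCG→DJL adds D, J, L; G→P adds P → {B, C, D, G, J, L, P}. Minimal: {C, G}⁺ = {C, G, P}; {B, G}⁺ = {B, G, P}; {B, C}⁺ = {B, C} — none reach the full schema.
{B, G, L}⁺: G→P adds P; BLP→CDJ adds C, D, J → {B, C, D, G, J, L, P}. Minimal: {G, L}⁺ = {G, L, P}; {B, L}⁺ = {B, L}; {B, G}⁺ = {B, G, P} — none reach the full schema.
{B, L, P}⁺: BLP→CDJ adds C, D, J; J→BGL adds G → {B, C, D, G, J, L, P}. Minimal: {L, P}⁺ = {L, P}; {B, P}⁺ = {B, P}; {B, L}⁺ = {B, L} — none reach the full schema.

{J}; {B, C, G}; {B, G, L}; {B, L, P}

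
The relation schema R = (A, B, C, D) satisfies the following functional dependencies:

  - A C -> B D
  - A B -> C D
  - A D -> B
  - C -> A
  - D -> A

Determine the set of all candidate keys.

{C}, {D}, {A, B}

{C}⁺: C→A adds A; AC→BD adds B, D → {A, B, C, D}.
{D}⁺: D→A adds A; AD→B adds B; AB→CD adds C → {A, B, C, D}.
{A, B}⁺: AB→CD adds C, D → {A, B, C, D}. Minimal: {B}⁺ = {B}; {A}⁺ = {A} — none reach the full schema.
Any other superkey contains one of these as a subset, so there are no further candidate keys.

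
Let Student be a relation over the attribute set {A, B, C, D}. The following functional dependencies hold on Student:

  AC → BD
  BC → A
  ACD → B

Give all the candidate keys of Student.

Attribute C never appears on the right-hand side of any dependency, so C must belong to every candidate key.
{C}⁺ = {C}, which is not all of the schema, so we must add further attributes.
{A, C}⁺: AC→BD adds B, D → {A, B, C, D}. Minimal: {C}⁺ = {C}; {A}⁺ = {A} — none reach the full schema.
{B, C}⁺: BC→A adds A; AC→BD adds D → {A, B, C, D}. Minimal: {C}⁺ = {C}; {B}⁺ = {B} — none reach the full schema.

{A, C}, {B, C}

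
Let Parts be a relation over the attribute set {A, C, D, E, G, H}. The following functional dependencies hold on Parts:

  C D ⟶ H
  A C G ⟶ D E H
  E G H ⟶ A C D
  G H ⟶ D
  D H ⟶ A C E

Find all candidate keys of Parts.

Attribute G never appears on the right-hand side of any dependency, so G must belong to every candidate key.
{G}⁺ = {G}, which is not all of the schema, so we must add further attributes.
{G, H}⁺: GH→D adds D; DH→ACE adds A, C, E → {A, C, D, E, G, H}. Minimal: {H}⁺ = {H}; {G}⁺ = {G} — none reach the full schema.
{A, C, G}⁺: ACG→DEH adds D, E, H → {A, C, D, E, G, H}. Minimal: {C, G}⁺ = {C, G}; {A, G}⁺ = {A, G}; {A, C}⁺ = {A, C} — none reach the full schema.
{C, D, G}⁺: CD→H adds H; DH→ACE adds A, E → {A, C, D, E, G, H}. Minimal: {D, G}⁺ = {D, G}; {C, G}⁺ = {C, G}; {C, D}⁺ = {A, C, D, E, H} — none reach the full schema.
Any other superkey contains one of these as a subset, so there are no further candidate keys.

{G, H}, {A, C, G}, {C, D, G}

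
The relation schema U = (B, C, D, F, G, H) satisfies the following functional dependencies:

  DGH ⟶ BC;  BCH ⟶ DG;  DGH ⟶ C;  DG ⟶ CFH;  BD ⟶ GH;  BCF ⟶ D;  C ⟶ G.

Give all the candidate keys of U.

{B, D}⁺: BD→GH adds G, H; DGH→BC adds C; DG→CFH adds F → {B, C, D, F, G, H}. Minimal: {D}⁺ = {D}; {B}⁺ = {B} — none reach the full schema.
{C, D}⁺: C→G adds G; DG→CFH adds F, H; DGH→BC adds B → {B, C, D, F, G, H}. Minimal: {D}⁺ = {D}; {C}⁺ = {C, G} — none reach the full schema.
{D, G}⁺: DG→CFH adds C, F, H; DGH→BC adds B → {B, C, D, F, G, H}. Minimal: {G}⁺ = {G}; {D}⁺ = {D} — none reach the full schema.
{B, C, F}⁺: BCF→D adds D; C→G adds G; DG→CFH adds H → {B, C, D, F, G, H}. Minimal: {C, F}⁺ = {C, F, G}; {B, F}⁺ = {B, F}; {B, C}⁺ = {B, C, G} — none reach the full schema.
{B, C, H}⁺: BCH→DG adds D, G; DG→CFH adds F → {B, C, D, F, G, H}. Minimal: {C, H}⁺ = {C, G, H}; {B, H}⁺ = {B, H}; {B, C}⁺ = {B, C, G} — none reach the full schema.
Any other superkey contains one of these as a subset, so there are no further candidate keys.

BD, CD, DG, BCF, BCH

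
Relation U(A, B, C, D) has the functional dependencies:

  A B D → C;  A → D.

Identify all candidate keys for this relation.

{A, B}

Attributes A, B never appear on any right-hand side, so every candidate key must contain {A, B}.
{A, B}⁺ = {A, B, C, D}, which is all of the schema, so {A, B} is the only candidate key.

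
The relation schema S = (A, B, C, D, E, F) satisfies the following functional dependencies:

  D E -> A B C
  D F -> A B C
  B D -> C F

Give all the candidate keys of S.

(D, E)

{D, E}⁺: DE→ABC adds A, B, C; BD→CF adds F → {A, B, C, D, E, F}.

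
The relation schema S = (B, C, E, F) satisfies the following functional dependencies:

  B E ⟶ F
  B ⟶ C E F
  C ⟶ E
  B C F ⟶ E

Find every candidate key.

Attribute B never appears on the right-hand side of any dependency, so B must belong to every candidate key.
{B}⁺ = {B, C, E, F}, which is all of the schema, so {B} is the only candidate key.

{B}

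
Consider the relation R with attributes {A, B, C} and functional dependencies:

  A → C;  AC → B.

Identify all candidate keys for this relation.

Attribute A never appears on the right-hand side of any dependency, so A must belong to every candidate key.
{A}⁺ = {A, B, C}, which is all of the schema, so {A} is the only candidate key.

(A)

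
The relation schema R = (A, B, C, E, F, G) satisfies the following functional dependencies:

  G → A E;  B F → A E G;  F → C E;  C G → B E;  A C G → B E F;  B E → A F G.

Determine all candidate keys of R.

BE, BF, BG, CG, FG

{B, E}⁺: BE→AFG adds A, F, G; F→CE adds C → {A, B, C, E, F, G}.
{B, F}⁺: BF→AEG adds A, E, G; F→CE adds C → {A, B, C, E, F, G}.
{B, G}⁺: G→AE adds A, E; BE→AFG adds F; F→CE adds C → {A, B, C, E, F, G}.
{C, G}⁺: G→AE adds A, E; CG→BE adds B; ACG→BEF adds F → {A, B, C, E, F, G}.
{F, G}⁺: G→AE adds A, E; F→CE adds C; CG→BE adds B → {A, B, C, E, F, G}.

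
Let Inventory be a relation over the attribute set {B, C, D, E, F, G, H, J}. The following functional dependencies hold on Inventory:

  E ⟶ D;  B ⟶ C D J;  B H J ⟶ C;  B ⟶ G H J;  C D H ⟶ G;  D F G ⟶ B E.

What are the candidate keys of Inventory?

Attribute F never appears on the right-hand side of any dependency, so F must belong to every candidate key.
{F}⁺ = {F}, which is not all of the schema, so we must add further attributes.
{B, F}⁺: B→CDJ adds C, D, J; B→GHJ adds G, H; DFG→BE adds E → {B, C, D, E, F, G, H, J}. Minimal: {F}⁺ = {F}; {B}⁺ = {B, C, D, G, H, J} — none reach the full schema.
{D, F, G}⁺: DFG→BE adds B, E; B→CDJ adds C, J; B→GHJ adds H → {B, C, D, E, F, G, H, J}. Minimal: {F, G}⁺ = {F, G}; {D, G}⁺ = {D, G}; {D, F}⁺ = {D, F} — none reach the full schema.
{E, F, G}⁺: E→D adds D; DFG→BE adds B; B→CDJ adds C, J; B→GHJ adds H → {B, C, D, E, F, G, H, J}. Minimal: {F, G}⁺ = {F, G}; {E, G}⁺ = {D, E, G}; {E, F}⁺ = {D, E, F} — none reach the full schema.
{C, D, F, H}⁺: CDH→G adds G; DFG→BE adds B, E; B→CDJ adds J → {B, C, D, E, F, G, H, J}. Minimal: {D, F, H}⁺ = {D, F, H}; {C, F, H}⁺ = {C, F, H}; {C, D, H}⁺ = {C, D, G, H}; … — none reach the full schema.
{C, E, F, H}⁺: E→D adds D; CDH→G adds G; DFG→BE adds B; B→CDJ adds J → {B, C, D, E, F, G, H, J}. Minimal: {E, F, H}⁺ = {D, E, F, H}; {C, F, H}⁺ = {C, F, H}; {C, E, H}⁺ = {C, D, E, G, H}; … — none reach the full schema.
Any other superkey contains one of these as a subset, so there are no further candidate keys.

{B, F}; {D, F, G}; {E, F, G}; {C, D, F, H}; {C, E, F, H}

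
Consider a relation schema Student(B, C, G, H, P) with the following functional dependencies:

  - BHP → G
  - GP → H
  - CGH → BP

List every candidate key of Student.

CGH, CGP, BCHP

Attribute C never appears on the right-hand side of any dependency, so C must belong to every candidate key.
{C}⁺ = {C}, which is not all of the schema, so we must add further attributes.
{C, G, H}⁺: CGH→BP adds B, P → {B, C, G, H, P}.
{C, G, P}⁺: GP→H adds H; CGH→BP adds B → {B, C, G, H, P}.
{B, C, H, P}⁺: BHP→G adds G → {B, C, G, H, P}.
Any other superkey contains one of these as a subset, so there are no further candidate keys.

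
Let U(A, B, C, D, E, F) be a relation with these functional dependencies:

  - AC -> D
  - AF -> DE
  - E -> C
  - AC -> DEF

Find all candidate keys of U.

ABC, ABE, ABF

Attributes A, B never appear on any right-hand side, so every candidate key must contain {A, B}.
{A, B}⁺ = {A, B}, which is not all of the schema, so we must add further attributes.
{A, B, C}⁺: AC→D adds D; AC→DEF adds E, F → {A, B, C, D, E, F}. Minimal: {B, C}⁺ = {B, C}; {A, C}⁺ = {A, C, D, E, F}; {A, B}⁺ = {A, B} — none reach the full schema.
{A, B, E}⁺: E→C adds C; AC→DEF adds D, F → {A, B, C, D, E, F}. Minimal: {B, E}⁺ = {B, C, E}; {A, E}⁺ = {A, C, D, E, F}; {A, B}⁺ = {A, B} — none reach the full schema.
{A, B, F}⁺: AF→DE adds D, E; E→C adds C → {A, B, C, D, E, F}. Minimal: {B, F}⁺ = {B, F}; {A, F}⁺ = {A, C, D, E, F}; {A, B}⁺ = {A, B} — none reach the full schema.
Any other superkey contains one of these as a subset, so there are no further candidate keys.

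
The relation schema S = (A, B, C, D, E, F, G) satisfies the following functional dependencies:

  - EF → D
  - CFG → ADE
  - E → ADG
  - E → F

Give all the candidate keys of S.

{B, C, E}, {B, C, F, G}

{B, C, E}⁺: E→ADG adds A, D, G; E→F adds F → {A, B, C, D, E, F, G}. Minimal: {C, E}⁺ = {A, C, D, E, F, G}; {B, E}⁺ = {A, B, D, E, F, G}; {B, C}⁺ = {B, C} — none reach the full schema.
{B, C, F, G}⁺: CFG→ADE adds A, D, E → {A, B, C, D, E, F, G}. Minimal: {C, F, G}⁺ = {A, C, D, E, F, G}; {B, F, G}⁺ = {B, F, G}; {B, C, G}⁺ = {B, C, G}; … — none reach the full schema.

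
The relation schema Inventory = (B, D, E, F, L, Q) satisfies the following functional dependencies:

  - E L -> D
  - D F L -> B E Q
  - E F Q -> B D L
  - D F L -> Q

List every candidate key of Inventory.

Attribute F never appears on the right-hand side of any dependency, so F must belong to every candidate key.
{F}⁺ = {F}, which is not all of the schema, so we must add further attributes.
{D, F, L}⁺: DFL→BEQ adds B, E, Q → {B, D, E, F, L, Q}. Minimal: {F, L}⁺ = {F, L}; {D, L}⁺ = {D, L}; {D, F}⁺ = {D, F} — none reach the full schema.
{E, F, L}⁺: EL→D adds D; DFL→BEQ adds B, Q → {B, D, E, F, L, Q}. Minimal: {F, L}⁺ = {F, L}; {E, L}⁺ = {D, E, L}; {E, F}⁺ = {E, F} — none reach the full schema.
{E, F, Q}⁺: EFQ→BDL adds B, D, L → {B, D, E, F, L, Q}. Minimal: {F, Q}⁺ = {F, Q}; {E, Q}⁺ = {E, Q}; {E, F}⁺ = {E, F} — none reach the full schema.
Any other superkey contains one of these as a subset, so there are no further candidate keys.

{D, F, L}; {E, F, L}; {E, F, Q}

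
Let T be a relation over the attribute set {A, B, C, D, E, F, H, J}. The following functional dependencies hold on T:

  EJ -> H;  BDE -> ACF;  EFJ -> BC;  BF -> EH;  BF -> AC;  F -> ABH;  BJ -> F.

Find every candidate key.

Attributes D, J never appear on any right-hand side, so every candidate key must contain {D, J}.
{D, J}⁺ = {D, J}, which is not all of the schema, so we must add further attributes.
{B, D, J}⁺: BJ→F adds F; BF→EH adds E, H; BF→AC adds A, C → {A, B, C, D, E, F, H, J}.
{D, F, J}⁺: F→ABH adds A, B, H; BF→EH adds E; BF→AC adds C → {A, B, C, D, E, F, H, J}.
Any other superkey contains one of these as a subset, so there are no further candidate keys.

(B, D, J), (D, F, J)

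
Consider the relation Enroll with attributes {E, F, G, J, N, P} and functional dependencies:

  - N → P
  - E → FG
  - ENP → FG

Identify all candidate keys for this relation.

(E, J, N)

Attributes E, J, N never appear on any right-hand side, so every candidate key must contain {E, J, N}.
{E, J, N}⁺ = {E, F, G, J, N, P}, which is all of the schema, so {E, J, N} is the only candidate key.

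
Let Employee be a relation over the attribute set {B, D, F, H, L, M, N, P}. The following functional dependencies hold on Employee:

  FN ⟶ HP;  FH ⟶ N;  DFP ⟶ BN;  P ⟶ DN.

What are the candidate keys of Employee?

Attributes F, L, M never appear on any right-hand side, so every candidate key must contain {F, L, M}.
{F, L, M}⁺ = {F, L, M}, which is not all of the schema, so we must add further attributes.
{F, H, L, M}⁺: FH→N adds N; FN→HP adds P; P→DN adds D; DFP→BN adds B → {B, D, F, H, L, M, N, P}. Minimal: {H, L, M}⁺ = {H, L, M}; {F, L, M}⁺ = {F, L, M}; {F, H, M}⁺ = {B, D, F, H, M, N, P}; … — none reach the full schema.
{F, L, M, N}⁺: FN→HP adds H, P; P→DN adds D; DFP→BN adds B → {B, D, F, H, L, M, N, P}. Minimal: {L, M, N}⁺ = {L, M, N}; {F, M, N}⁺ = {B, D, F, H, M, N, P}; {F, L, N}⁺ = {B, D, F, H, L, N, P}; … — none reach the full schema.
{F, L, M, P}⁺: P→DN adds D, N; FN→HP adds H; DFP→BN adds B → {B, D, F, H, L, M, N, P}. Minimal: {L, M, P}⁺ = {D, L, M, N, P}; {F, M, P}⁺ = {B, D, F, H, M, N, P}; {F, L, P}⁺ = {B, D, F, H, L, N, P}; … — none reach the full schema.
Any other superkey contains one of these as a subset, so there are no further candidate keys.

FHLM, FLMN, FLMP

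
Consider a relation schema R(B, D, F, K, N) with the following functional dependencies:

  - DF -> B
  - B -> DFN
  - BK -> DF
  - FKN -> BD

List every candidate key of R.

{B, K}, {D, F, K}, {F, K, N}

{B, K}⁺: B→DFN adds D, F, N → {B, D, F, K, N}. Minimal: {K}⁺ = {K}; {B}⁺ = {B, D, F, N} — none reach the full schema.
{D, F, K}⁺: DF→B adds B; B→DFN adds N → {B, D, F, K, N}. Minimal: {F, K}⁺ = {F, K}; {D, K}⁺ = {D, K}; {D, F}⁺ = {B, D, F, N} — none reach the full schema.
{F, K, N}⁺: FKN→BD adds B, D → {B, D, F, K, N}. Minimal: {K, N}⁺ = {K, N}; {F, N}⁺ = {F, N}; {F, K}⁺ = {F, K} — none reach the full schema.
Any other superkey contains one of these as a subset, so there are no further candidate keys.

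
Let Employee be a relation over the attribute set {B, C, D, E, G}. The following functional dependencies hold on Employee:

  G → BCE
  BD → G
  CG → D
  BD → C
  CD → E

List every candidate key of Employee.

{G}⁺: G→BCE adds B, C, E; CG→D adds D → {B, C, D, E, G}.
{B, D}⁺: BD→G adds G; BD→C adds C; CD→E adds E → {B, C, D, E, G}. Minimal: {D}⁺ = {D}; {B}⁺ = {B} — none reach the full schema.

{G}; {B, D}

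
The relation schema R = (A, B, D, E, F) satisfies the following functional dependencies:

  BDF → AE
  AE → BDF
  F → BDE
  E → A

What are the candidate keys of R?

{E}; {F}

{E}⁺: E→A adds A; AE→BDF adds B, D, F → {A, B, D, E, F}.
{F}⁺: F→BDE adds B, D, E; E→A adds A → {A, B, D, E, F}.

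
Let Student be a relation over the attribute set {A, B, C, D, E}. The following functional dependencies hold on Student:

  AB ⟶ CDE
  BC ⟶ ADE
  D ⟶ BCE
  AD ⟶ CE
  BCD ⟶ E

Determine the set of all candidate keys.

{D}⁺: D→BCE adds B, C, E; BC→ADE adds A → {A, B, C, D, E}.
{A, B}⁺: AB→CDE adds C, D, E → {A, B, C, D, E}. Minimal: {B}⁺ = {B}; {A}⁺ = {A} — none reach the full schema.
{B, C}⁺: BC→ADE adds A, D, E → {A, B, C, D, E}. Minimal: {C}⁺ = {C}; {B}⁺ = {B} — none reach the full schema.

D, AB, BC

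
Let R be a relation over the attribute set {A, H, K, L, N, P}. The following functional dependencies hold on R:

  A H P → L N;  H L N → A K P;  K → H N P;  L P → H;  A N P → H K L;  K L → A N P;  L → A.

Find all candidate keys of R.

{A, K}⁺: K→HNP adds H, N, P; ANP→HKL adds L → {A, H, K, L, N, P}. Minimal: {K}⁺ = {H, K, N, P}; {A}⁺ = {A} — none reach the full schema.
{K, L}⁺: K→HNP adds H, N, P; KL→ANP adds A → {A, H, K, L, N, P}. Minimal: {L}⁺ = {A, L}; {K}⁺ = {H, K, N, P} — none reach the full schema.
{L, P}⁺: LP→H adds H; L→A adds A; AHP→LN adds N; HLN→AKP adds K → {A, H, K, L, N, P}. Minimal: {P}⁺ = {P}; {L}⁺ = {A, L} — none reach the full schema.
{A, H, P}⁺: AHP→LN adds L, N; HLN→AKP adds K → {A, H, K, L, N, P}. Minimal: {H, P}⁺ = {H, P}; {A, P}⁺ = {A, P}; {A, H}⁺ = {A, H} — none reach the full schema.
{A, N, P}⁺: ANP→HKL adds H, K, L → {A, H, K, L, N, P}. Minimal: {N, P}⁺ = {N, P}; {A, P}⁺ = {A, P}; {A, N}⁺ = {A, N} — none reach the full schema.
{H, L, N}⁺: HLN→AKP adds A, K, P → {A, H, K, L, N, P}. Minimal: {L, N}⁺ = {A, L, N}; {H, N}⁺ = {H, N}; {H, L}⁺ = {A, H, L} — none reach the full schema.

{A, K}, {K, L}, {L, P}, {A, H, P}, {A, N, P}, {H, L, N}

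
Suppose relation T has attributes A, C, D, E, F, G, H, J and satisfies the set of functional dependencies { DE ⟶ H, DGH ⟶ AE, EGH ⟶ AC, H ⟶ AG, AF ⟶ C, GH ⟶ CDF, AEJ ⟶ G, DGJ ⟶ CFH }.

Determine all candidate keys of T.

{H, J}⁺: H→AG adds A, G; GH→CDF adds C, D, F; DGH→AE adds E → {A, C, D, E, F, G, H, J}. Minimal: {J}⁺ = {J}; {H}⁺ = {A, C, D, E, F, G, H} — none reach the full schema.
{D, E, J}⁺: DE→H adds H; H→AG adds A, G; GH→CDF adds C, F → {A, C, D, E, F, G, H, J}. Minimal: {E, J}⁺ = {E, J}; {D, J}⁺ = {D, J}; {D, E}⁺ = {A, C, D, E, F, G, H} — none reach the full schema.
{D, G, J}⁺: DGJ→CFH adds C, F, H; DGH→AE adds A, E → {A, C, D, E, F, G, H, J}. Minimal: {G, J}⁺ = {G, J}; {D, J}⁺ = {D, J}; {D, G}⁺ = {D, G} — none reach the full schema.

HJ, DEJ, DGJ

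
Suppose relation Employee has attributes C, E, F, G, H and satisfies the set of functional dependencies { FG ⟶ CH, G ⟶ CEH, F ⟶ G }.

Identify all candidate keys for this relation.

Attribute F never appears on the right-hand side of any dependency, so F must belong to every candidate key.
{F}⁺ = {C, E, F, G, H}, which is all of the schema, so {F} is the only candidate key.

{F}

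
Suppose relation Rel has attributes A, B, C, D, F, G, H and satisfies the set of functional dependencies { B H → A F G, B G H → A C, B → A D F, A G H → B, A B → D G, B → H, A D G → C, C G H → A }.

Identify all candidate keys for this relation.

B, AGH, CGH

{B}⁺: B→ADF adds A, D, F; AB→DG adds G; B→H adds H; ADG→C adds C → {A, B, C, D, F, G, H}.
{A, G, H}⁺: AGH→B adds B; AB→DG adds D; ADG→C adds C; BH→AFG adds F → {A, B, C, D, F, G, H}. Minimal: {G, H}⁺ = {G, H}; {A, H}⁺ = {A, H}; {A, G}⁺ = {A, G} — none reach the full schema.
{C, G, H}⁺: CGH→A adds A; AGH→B adds B; AB→DG adds D; BH→AFG adds F → {A, B, C, D, F, G, H}. Minimal: {G, H}⁺ = {G, H}; {C, H}⁺ = {C, H}; {C, G}⁺ = {C, G} — none reach the full schema.
Any other superkey contains one of these as a subset, so there are no further candidate keys.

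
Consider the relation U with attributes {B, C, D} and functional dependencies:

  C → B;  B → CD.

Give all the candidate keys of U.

{B}⁺: B→CD adds C, D → {B, C, D}.
{C}⁺: C→B adds B; B→CD adds D → {B, C, D}.
Any other superkey contains one of these as a subset, so there are no further candidate keys.

B, C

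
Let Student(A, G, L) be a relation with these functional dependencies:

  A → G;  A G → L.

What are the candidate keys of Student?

{A}

Attribute A never appears on the right-hand side of any dependency, so A must belong to every candidate key.
{A}⁺ = {A, G, L}, which is all of the schema, so {A} is the only candidate key.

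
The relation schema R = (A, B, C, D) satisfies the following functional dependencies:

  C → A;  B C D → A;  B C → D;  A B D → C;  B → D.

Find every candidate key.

Attribute B never appears on the right-hand side of any dependency, so B must belong to every candidate key.
{B}⁺ = {B, D}, which is not all of the schema, so we must add further attributes.
{A, B}⁺: B→D adds D; ABD→C adds C → {A, B, C, D}. Minimal: {B}⁺ = {B, D}; {A}⁺ = {A} — none reach the full schema.
{B, C}⁺: C→A adds A; BC→D adds D → {A, B, C, D}. Minimal: {C}⁺ = {A, C}; {B}⁺ = {B, D} — none reach the full schema.

AB; BC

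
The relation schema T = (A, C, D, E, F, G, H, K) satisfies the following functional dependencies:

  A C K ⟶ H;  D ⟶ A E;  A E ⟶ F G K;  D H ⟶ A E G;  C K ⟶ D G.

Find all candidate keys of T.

Attribute C never appears on the right-hand side of any dependency, so C must belong to every candidate key.
{C}⁺ = {C}, which is not all of the schema, so we must add further attributes.
{C, D}⁺: D→AE adds A, E; AE→FGK adds F, G, K; ACK→H adds H → {A, C, D, E, F, G, H, K}. Minimal: {D}⁺ = {A, D, E, F, G, K}; {C}⁺ = {C} — none reach the full schema.
{C, K}⁺: CK→DG adds D, G; D→AE adds A, E; AE→FGK adds F; ACK→H adds H → {A, C, D, E, F, G, H, K}. Minimal: {K}⁺ = {K}; {C}⁺ = {C} — none reach the full schema.
{A, C, E}⁺: AE→FGK adds F, G, K; CK→DG adds D; ACK→H adds H → {A, C, D, E, F, G, H, K}. Minimal: {C, E}⁺ = {C, E}; {A, E}⁺ = {A, E, F, G, K}; {A, C}⁺ = {A, C} — none reach the full schema.

CD, CK, ACE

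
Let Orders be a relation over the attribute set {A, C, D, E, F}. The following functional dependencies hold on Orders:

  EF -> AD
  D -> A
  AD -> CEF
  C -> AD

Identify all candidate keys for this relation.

{C}⁺: C→AD adds A, D; AD→CEF adds E, F → {A, C, D, E, F}.
{D}⁺: D→A adds A; AD→CEF adds C, E, F → {A, C, D, E, F}.
{E, F}⁺: EF→AD adds A, D; AD→CEF adds C → {A, C, D, E, F}. Minimal: {F}⁺ = {F}; {E}⁺ = {E} — none reach the full schema.

C; D; EF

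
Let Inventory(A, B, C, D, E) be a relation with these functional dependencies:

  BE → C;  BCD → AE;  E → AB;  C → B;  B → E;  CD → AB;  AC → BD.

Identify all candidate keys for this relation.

{B}⁺: B→E adds E; BE→C adds C; E→AB adds A; AC→BD adds D → {A, B, C, D, E}.
{C}⁺: C→B adds B; B→E adds E; E→AB adds A; AC→BD adds D → {A, B, C, D, E}.
{E}⁺: E→AB adds A, B; BE→C adds C; AC→BD adds D → {A, B, C, D, E}.
Any other superkey contains one of these as a subset, so there are no further candidate keys.

{B}, {C}, {E}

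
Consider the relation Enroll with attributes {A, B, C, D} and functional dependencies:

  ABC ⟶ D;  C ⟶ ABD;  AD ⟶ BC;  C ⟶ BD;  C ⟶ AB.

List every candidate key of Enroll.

{C}⁺: C→ABD adds A, B, D → {A, B, C, D}.
{A, D}⁺: AD→BC adds B, C → {A, B, C, D}. Minimal: {D}⁺ = {D}; {A}⁺ = {A} — none reach the full schema.

{C}, {A, D}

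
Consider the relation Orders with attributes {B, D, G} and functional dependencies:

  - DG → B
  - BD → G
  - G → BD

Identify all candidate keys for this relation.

{G}⁺: G→BD adds B, D → {B, D, G}.
{B, D}⁺: BD→G adds G → {B, D, G}.
Any other superkey contains one of these as a subset, so there are no further candidate keys.

G, BD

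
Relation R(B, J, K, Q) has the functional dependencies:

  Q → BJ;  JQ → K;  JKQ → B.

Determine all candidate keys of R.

Attribute Q never appears on the right-hand side of any dependency, so Q must belong to every candidate key.
{Q}⁺ = {B, J, K, Q}, which is all of the schema, so {Q} is the only candidate key.

{Q}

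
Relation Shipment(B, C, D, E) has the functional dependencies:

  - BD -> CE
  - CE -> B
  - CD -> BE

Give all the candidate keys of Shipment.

Attribute D never appears on the right-hand side of any dependency, so D must belong to every candidate key.
{D}⁺ = {D}, which is not all of the schema, so we must add further attributes.
{B, D}⁺: BD→CE adds C, E → {B, C, D, E}. Minimal: {D}⁺ = {D}; {B}⁺ = {B} — none reach the full schema.
{C, D}⁺: CD→BE adds B, E → {B, C, D, E}. Minimal: {D}⁺ = {D}; {C}⁺ = {C} — none reach the full schema.
Any other superkey contains one of these as a subset, so there are no further candidate keys.

(B, D); (C, D)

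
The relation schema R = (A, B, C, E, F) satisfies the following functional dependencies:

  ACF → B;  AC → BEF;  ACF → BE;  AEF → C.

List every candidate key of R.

{A, C}; {A, E, F}

{A, C}⁺: AC→BEF adds B, E, F → {A, B, C, E, F}. Minimal: {C}⁺ = {C}; {A}⁺ = {A} — none reach the full schema.
{A, E, F}⁺: AEF→C adds C; ACF→B adds B → {A, B, C, E, F}. Minimal: {E, F}⁺ = {E, F}; {A, F}⁺ = {A, F}; {A, E}⁺ = {A, E} — none reach the full schema.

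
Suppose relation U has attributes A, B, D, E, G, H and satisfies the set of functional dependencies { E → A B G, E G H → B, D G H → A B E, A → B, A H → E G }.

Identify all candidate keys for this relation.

Attributes D, H never appear on any right-hand side, so every candidate key must contain {D, H}.
{D, H}⁺ = {D, H}, which is not all of the schema, so we must add further attributes.
{A, D, H}⁺: A→B adds B; AH→EG adds E, G → {A, B, D, E, G, H}. Minimal: {D, H}⁺ = {D, H}; {A, H}⁺ = {A, B, E, G, H}; {A, D}⁺ = {A, B, D} — none reach the full schema.
{D, E, H}⁺: E→ABG adds A, B, G → {A, B, D, E, G, H}. Minimal: {E, H}⁺ = {A, B, E, G, H}; {D, H}⁺ = {D, H}; {D, E}⁺ = {A, B, D, E, G} — none reach the full schema.
{D, G, H}⁺: DGH→ABE adds A, B, E → {A, B, D, E, G, H}. Minimal: {G, H}⁺ = {G, H}; {D, H}⁺ = {D, H}; {D, G}⁺ = {D, G} — none reach the full schema.

(A, D, H); (D, E, H); (D, G, H)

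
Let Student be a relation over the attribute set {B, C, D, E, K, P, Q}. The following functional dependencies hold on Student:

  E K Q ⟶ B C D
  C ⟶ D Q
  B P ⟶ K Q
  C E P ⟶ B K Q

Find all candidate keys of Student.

BEP, CEP, EKPQ

Attributes E, P never appear on any right-hand side, so every candidate key must contain {E, P}.
{E, P}⁺ = {E, P}, which is not all of the schema, so we must add further attributes.
{B, E, P}⁺: BP→KQ adds K, Q; EKQ→BCD adds C, D → {B, C, D, E, K, P, Q}. Minimal: {E, P}⁺ = {E, P}; {B, P}⁺ = {B, K, P, Q}; {B, E}⁺ = {B, E} — none reach the full schema.
{C, E, P}⁺: C→DQ adds D, Q; CEP→BKQ adds B, K → {B, C, D, E, K, P, Q}. Minimal: {E, P}⁺ = {E, P}; {C, P}⁺ = {C, D, P, Q}; {C, E}⁺ = {C, D, E, Q} — none reach the full schema.
{E, K, P, Q}⁺: EKQ→BCD adds B, C, D → {B, C, D, E, K, P, Q}. Minimal: {K, P, Q}⁺ = {K, P, Q}; {E, P, Q}⁺ = {E, P, Q}; {E, K, Q}⁺ = {B, C, D, E, K, Q}; … — none reach the full schema.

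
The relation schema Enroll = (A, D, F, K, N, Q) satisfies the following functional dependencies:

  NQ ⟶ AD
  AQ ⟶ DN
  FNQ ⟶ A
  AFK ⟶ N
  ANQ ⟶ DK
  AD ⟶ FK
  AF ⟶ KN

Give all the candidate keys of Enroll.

{A, Q}; {N, Q}

{A, Q}⁺: AQ→DN adds D, N; ANQ→DK adds K; AD→FK adds F → {A, D, F, K, N, Q}. Minimal: {Q}⁺ = {Q}; {A}⁺ = {A} — none reach the full schema.
{N, Q}⁺: NQ→AD adds A, D; ANQ→DK adds K; AD→FK adds F → {A, D, F, K, N, Q}. Minimal: {Q}⁺ = {Q}; {N}⁺ = {N} — none reach the full schema.
Any other superkey contains one of these as a subset, so there are no further candidate keys.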